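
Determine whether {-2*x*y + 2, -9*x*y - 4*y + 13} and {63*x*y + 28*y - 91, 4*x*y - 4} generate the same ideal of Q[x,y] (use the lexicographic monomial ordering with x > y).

For a fixed monomial order, each ideal has a unique reduced Gröbner basis; comparing bases decides equality.
Buchberger on the first generating set:
f_1 = -2*x*y + 2, LT = x*y.
f_2 = -9*x*y - 4*y + 13, LT = x*y.

S(f_1,f_2): lcm = x*y. S = -4/9*y + 4/9.
  leading term y: no divisor's leading term divides it; move -4/9*y to the remainder.
  leading term 1: no divisor's leading term divides it; move 4/9 to the remainder.
  remainder -4/9*y + 4/9 ≠ 0; add g_3 = -4/9*y + 4/9 to the basis.

S(f_1,g_3): lcm = x*y. S = x - 1.
  leading term x: no divisor's leading term divides it; move x to the remainder.
  leading term 1: no divisor's leading term divides it; move -1 to the remainder.
  remainder x - 1 ≠ 0; add g_4 = x - 1 to the basis.

The other S-polynomials (S(f_2,g_3), S(f_1,g_4), S(f_2,g_4), S(g_3,g_4)) all reduce to 0 modulo the current basis, so we have a Gröbner basis.
Inter-reduce: drop elements whose leading term is divisible by another's, tail-reduce, and make monic.
Reduced Gröbner basis: {x - 1, y - 1}.

Buchberger on the second generating set:
h_1 = 63*x*y + 28*y - 91, LT = x*y.
h_2 = 4*x*y - 4, LT = x*y.

S(h_1,h_2): lcm = x*y. S = 4/9*y - 4/9.
  leading term y: no divisor's leading term divides it; move 4/9*y to the remainder.
  leading term 1: no divisor's leading term divides it; move -4/9 to the remainder.
  remainder 4/9*y - 4/9 ≠ 0; add k_3 = 4/9*y - 4/9 to the basis.

S(h_1,k_3): lcm = x*y. S = x + 4/9*y - 13/9.
  leading term x: no divisor's leading term divides it; move x to the remainder.
  leading term y: subtract (1)·k_3 from 4/9*y - 13/9 → -1
  leading term 1: no divisor's leading term divides it; move -1 to the remainder.
  remainder x - 1 ≠ 0; add k_4 = x - 1 to the basis.

The other S-polynomials (S(h_2,k_3), S(h_1,k_4), S(h_2,k_4), S(k_3,k_4)) all reduce to 0 modulo the current basis, so we have a Gröbner basis.
Inter-reduce: drop elements whose leading term is divisible by another's, tail-reduce, and make monic.
Reduced Gröbner basis: {x - 1, y - 1}.

These coincide, so the ideals are equal.

Yes, the ideals are equal.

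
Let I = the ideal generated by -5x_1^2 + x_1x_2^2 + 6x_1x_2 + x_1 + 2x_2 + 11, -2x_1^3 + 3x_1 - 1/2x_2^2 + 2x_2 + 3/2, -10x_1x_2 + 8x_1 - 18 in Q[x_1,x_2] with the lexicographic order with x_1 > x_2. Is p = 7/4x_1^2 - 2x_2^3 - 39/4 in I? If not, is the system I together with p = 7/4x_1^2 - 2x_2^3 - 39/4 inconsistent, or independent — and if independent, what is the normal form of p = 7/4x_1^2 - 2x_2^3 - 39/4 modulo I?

First compute the reduced Gröbner basis of I by Buchberger's algorithm.
f_1 = -5x_1^2 + x_1x_2^2 + 6x_1x_2 + x_1 + 2x_2 + 11, LT = x_1^2.
f_2 = -2x_1^3 + 3x_1 - 1/2x_2^2 + 2x_2 + 3/2, LT = x_1^3.
f_3 = -10x_1x_2 + 8x_1 - 18, LT = x_1x_2.

S(f_1,f_2): lcm = x_1^3. S = -1/5x_1^2x_2^2 - 6/5x_1^2x_2 - 1/5x_1^2 - 2/5x_1x_2 - 7/10x_1 - 1/4x_2^2 + x_2 + 3/4.
  reduce S modulo (f_1, f_2, f_3):
  remainder -83717/31250x_1 - 1/125x_2^3 - 621/2500x_2^2 + 5479/3125x_2 + 292039/62500 ≠ 0; add h_4 = -83717/31250x_1 - 1/125x_2^3 - 621/2500x_2^2 + 5479/3125x_2 + 292039/62500 to the basis.

S(f_1,f_3): lcm = x_1^2x_2. S = 4/5x_1^2 - 1/5x_1x_2^3 - 6/5x_1x_2^2 - 1/5x_1x_2 - 9/5x_1 - 2/5x_2^2 - 11/5x_2.
  reduce S modulo (f_1, f_2, f_3, h_4):
  remainder 450/83717x_2^3 + 531191/4185850x_2^2 - 1879531/2092925x_2 - 4267753/4185850 ≠ 0; add h_5 = 450/83717x_2^3 + 531191/4185850x_2^2 - 1879531/2092925x_2 - 4267753/4185850 to the basis.

S(f_2,f_3): lcm = x_1^3x_2. S = 4/5x_1^3 - 9/5x_1^2 - 3/2x_1x_2 + 1/4x_2^3 - x_2^2 - 3/4x_2.
  reduce S modulo (f_1, f_2, f_3, h_4, h_5):
  remainder -3172771/450000x_2^2 + 9311561/225000x_2 + 21795893/450000 ≠ 0; add h_6 = -3172771/450000x_2^2 + 9311561/225000x_2 + 21795893/450000 to the basis.

S(f_1,h_4): lcm = x_1^2. S = -250/83717x_1x_2^3 - 245059/837170x_1x_2^2 - 228352/418585x_1x_2 + 1292761/837170x_1 - 2/5x_2 - 11/5.
  reduce S modulo (f_1, f_2, f_3, h_4, h_5, h_6):
  remainder 7051475392/37944981401x_2 + 7051475392/37944981401 ≠ 0; add h_7 = 7051475392/37944981401x_2 + 7051475392/37944981401 to the basis.

The other S-polynomials (S(f_2,h_4), S(f_3,h_4), S(f_1,h_5), S(f_2,h_5), S(f_3,h_5), S(h_4,h_5), S(f_1,h_6), S(f_2,h_6), S(f_3,h_6), S(h_4,h_6), S(h_5,h_6), S(f_1,h_7), S(f_2,h_7), S(f_3,h_7), S(h_4,h_7), S(h_5,h_7), S(h_6,h_7)) all reduce to 0 modulo the current basis, so we have a Gröbner basis.
Inter-reduce: drop elements whose leading term is divisible by another's, tail-reduce, and make monic.
Reduced Gröbner basis: {x_1 - 1, x_2 + 1}.
Label its elements g_1 = x_1 - 1, g_2 = x_2 + 1.

Reduce p = 7/4x_1^2 - 2x_2^3 - 39/4 modulo G:
  leading term x_1^2: subtract (7/4x_1)·g_1 from 7/4x_1^2 - 2x_2^3 - 39/4 → 7/4x_1 - 2x_2^3 - 39/4
  leading term x_1: subtract (7/4)·g_1 from 7/4x_1 - 2x_2^3 - 39/4 → -2x_2^3 - 8
  leading term x_2^3: subtract (-2x_2^2)·g_2 from -2x_2^3 - 8 → 2x_2^2 - 8
  leading term x_2^2: subtract (2x_2)·g_2 from 2x_2^2 - 8 → -2x_2 - 8
  leading term x_2: subtract (-2)·g_2 from -2x_2 - 8 → -6
  leading term 1: no divisor's leading term divides it; move -6 to the remainder.
  normal form = -6.
The normal form is nonzero, so p ∉ I. Since p minus its normal form lies in I, I + (p) = I + (r) where r = -6; decide whether this ideal is the whole ring.
Here r = -6 is a nonzero constant, hence a unit: 1 ∈ I + (p), the Gröbner basis of I + (p) is {1}, and the enlarged system has no common solution — adjoining p is inconsistent.

Adjoining 7/4x_1^2 - 2x_2^3 - 39/4 makes the ideal the whole ring: the system is inconsistent.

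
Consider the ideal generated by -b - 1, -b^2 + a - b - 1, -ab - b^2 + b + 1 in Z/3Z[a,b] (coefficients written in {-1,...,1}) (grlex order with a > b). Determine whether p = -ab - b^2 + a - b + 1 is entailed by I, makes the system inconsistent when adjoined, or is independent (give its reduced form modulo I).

First compute the reduced Gröbner basis of I by Buchberger's algorithm.
f_1 = -b - 1, LT = b.
f_2 = -b^2 + a - b - 1, LT = b^2.
f_3 = -ab - b^2 + b + 1, LT = ab.

S(f_1,f_2): lcm = b^2. S = a - 1.
  leading term a: no divisor's leading term divides it; move a to the remainder.
  leading term 1: no divisor's leading term divides it; move -1 to the remainder.
  remainder a - 1 ≠ 0; add h_4 = a - 1 to the basis.

S(f_1,f_3): lcm = ab. S = -b^2 + a + b + 1.
  leading term b^2: subtract (b)·f_1 from -b^2 + a + b + 1 → a - b + 1
  leading term a: subtract (1)·h_4 from a - b + 1 → -b - 1
  leading term b: subtract (1)·f_1 from -b - 1 → 0
  remainder 0.

S(f_2,f_3): lcm = ab^2. S = -b^3 - a^2 + ab + b^2 + a + b.
  leading term b^3: subtract (b^2)·f_1 from -b^3 - a^2 + ab + b^2 + a + b → -a^2 + ab - b^2 + a + b
  leading term a^2: subtract (-a)·h_4 from -a^2 + ab - b^2 + a + b → ab - b^2 + b
  leading term ab: subtract (-a)·f_1 from ab - b^2 + b → -b^2 - a + b
  leading term b^2: subtract (b)·f_1 from -b^2 - a + b → -a - b
  leading term a: subtract (-1)·h_4 from -a - b → -b - 1
  leading term b: subtract (1)·f_1 from -b - 1 → 0
  remainder 0.

S(f_1,h_4): leading monomials are coprime, so the S-polynomial reduces to 0 (Buchberger's first criterion).
S(f_2,h_4): leading monomials are coprime, so the S-polynomial reduces to 0 (Buchberger's first criterion).
S(f_3,h_4): lcm = ab. S = b^2 - 1.
  leading term b^2: subtract (-b)·f_1 from b^2 - 1 → -b - 1
  leading term b: subtract (1)·f_1 from -b - 1 → 0
  remainder 0.

Every S-polynomial of the final basis reduces to 0, so we have a Gröbner basis.
Inter-reduce: drop elements whose leading term is divisible by another's, tail-reduce, and make monic.
Reduced Gröbner basis: {a - 1, b + 1}.
Label its elements g_1 = a - 1, g_2 = b + 1.

Reduce p = -ab - b^2 + a - b + 1 modulo G:
  leading term ab: subtract (-b)·g_1 from -ab - b^2 + a - b + 1 → -b^2 + a + b + 1
  leading term b^2: subtract (-b)·g_2 from -b^2 + a + b + 1 → a - b + 1
  leading term a: subtract (1)·g_1 from a - b + 1 → -b - 1
  leading term b: subtract (-1)·g_2 from -b - 1 → 0
  normal form = 0.
Since the normal form is 0, p ∈ I.

Ideal membership is decidable via reduction modulo a Gröbner basis.

-ab - b^2 + a - b + 1 lies in I (it reduces to 0).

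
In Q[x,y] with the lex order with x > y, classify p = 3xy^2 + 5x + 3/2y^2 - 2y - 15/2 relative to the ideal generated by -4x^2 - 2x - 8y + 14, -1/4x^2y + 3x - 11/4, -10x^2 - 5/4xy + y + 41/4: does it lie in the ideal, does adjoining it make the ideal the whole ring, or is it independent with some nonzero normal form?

3xy^2 + 5x + 3/2y^2 - 2y - 15/2 lies in I (it reduces to 0).

First compute the reduced Gröbner basis of I by Buchberger's algorithm.
f_1 = -4x^2 - 2x - 8y + 14, LT = x^2.
f_2 = -1/4x^2y + 3x - 11/4, LT = x^2y.
f_3 = -10x^2 - 5/4xy + y + 41/4, LT = x^2.

S(f_1,f_2): lcm = x^2y. S = 1/2xy + 12x + 2y^2 - 7/2y - 11.
  leading term xy: no divisor's leading term divides it; move 1/2xy to the remainder.
  leading term x: no divisor's leading term divides it; move 12x to the remainder.
  leading term y^2: no divisor's leading term divides it; move 2y^2 to the remainder.
  leading term y: no divisor's leading term divides it; move -7/2y to the remainder.
  leading term 1: no divisor's leading term divides it; move -11 to the remainder.
  remainder 1/2xy + 12x + 2y^2 - 7/2y - 11 ≠ 0; add h_4 = 1/2xy + 12x + 2y^2 - 7/2y - 11 to the basis.

S(f_1,f_3): lcm = x^2. S = -1/8xy + 1/2x + 21/10y - 99/40.
  leading term xy: subtract (-1/4)·h_4 from -1/8xy + 1/2x + 21/10y - 99/40 → 7/2x + 1/2y^2 + 49/40y - 209/40
  leading term x: no divisor's leading term divides it; move 7/2x to the remainder.
  leading term y^2: no divisor's leading term divides it; move 1/2y^2 to the remainder.
  leading term y: no divisor's leading term divides it; move 49/40y to the remainder.
  leading term 1: no divisor's leading term divides it; move -209/40 to the remainder.
  remainder 7/2x + 1/2y^2 + 49/40y - 209/40 ≠ 0; add h_5 = 7/2x + 1/2y^2 + 49/40y - 209/40 to the basis.

S(f_2,f_3): lcm = x^2y. S = -1/8xy^2 - 12x + 1/10y^2 + 41/40y + 11.
  leading term xy^2: subtract (-1/4y)·h_4 from -1/8xy^2 - 12x + 1/10y^2 + 41/40y + 11 → 3xy - 12x + 1/2y^3 - 31/40y^2 - 69/40y + 11
  leading term xy: subtract (6)·h_4 from 3xy - 12x + 1/2y^3 - 31/40y^2 - 69/40y + 11 → -84x + 1/2y^3 - 511/40y^2 + 771/40y + 77
  leading term x: subtract (-24)·h_5 from -84x + 1/2y^3 - 511/40y^2 + 771/40y + 77 → 1/2y^3 - 31/40y^2 + 1947/40y - 242/5
  leading term y^3: no divisor's leading term divides it; move 1/2y^3 to the remainder.
  leading term y^2: no divisor's leading term divides it; move -31/40y^2 to the remainder.
  leading term y: no divisor's leading term divides it; move 1947/40y to the remainder.
  leading term 1: no divisor's leading term divides it; move -242/5 to the remainder.
  remainder 1/2y^3 - 31/40y^2 + 1947/40y - 242/5 ≠ 0; add h_6 = 1/2y^3 - 31/40y^2 + 1947/40y - 242/5 to the basis.

S(f_1,h_4): lcm = x^2y. S = -24x^2 - 4xy^2 + 15/2xy + 22x + 2y^2 - 7/2y.
  leading term x^2: subtract (6)·f_1 from -24x^2 - 4xy^2 + 15/2xy + 22x + 2y^2 - 7/2y → -4xy^2 + 15/2xy + 34x + 2y^2 + 89/2y - 84
  leading term xy^2: subtract (-8y)·h_4 from -4xy^2 + 15/2xy + 34x + 2y^2 + 89/2y - 84 → 207/2xy + 34x + 16y^3 - 26y^2 - 87/2y - 84
  leading term xy: subtract (207)·h_4 from 207/2xy + 34x + 16y^3 - 26y^2 - 87/2y - 84 → -2450x + 16y^3 - 440y^2 + 681y + 2193
  leading term x: subtract (-700)·h_5 from -2450x + 16y^3 - 440y^2 + 681y + 2193 → 16y^3 - 90y^2 + 3077/2y - 2929/2
  leading term y^3: subtract (32)·h_6 from 16y^3 - 90y^2 + 3077/2y - 2929/2 → -326/5y^2 - 191/10y + 843/10
  leading term y^2: no divisor's leading term divides it; move -326/5y^2 to the remainder.
  leading term y: no divisor's leading term divides it; move -191/10y to the remainder.
  leading term 1: no divisor's leading term divides it; move 843/10 to the remainder.
  remainder -326/5y^2 - 191/10y + 843/10 ≠ 0; add h_7 = -326/5y^2 - 191/10y + 843/10 to the basis.

S(f_1,h_5): lcm = x^2. S = -1/7xy^2 - 7/20xy + 279/140x + 2y - 7/2.
  leading term xy^2: subtract (-2/7y)·h_4 from -1/7xy^2 - 7/20xy + 279/140x + 2y - 7/2 → 431/140xy + 279/140x + 4/7y^3 - y^2 - 8/7y - 7/2
  leading term xy: subtract (431/70)·h_4 from 431/140xy + 279/140x + 4/7y^3 - y^2 - 8/7y - 7/2 → -2013/28x + 4/7y^3 - 466/35y^2 + 2857/140y + 2248/35
  leading term x: subtract (-2013/98)·h_5 from -2013/28x + 4/7y^3 - 466/35y^2 + 2857/140y + 2248/35 → 4/7y^3 - 2983/980y^2 + 25519/560y - 168941/3920
  leading term y^3: subtract (8/7)·h_6 from 4/7y^3 - 2983/980y^2 + 25519/560y - 168941/3920 → -423/196y^2 - 5633/560y + 47891/3920
  leading term y^2: subtract (2115/63896)·h_7 from -423/196y^2 - 5633/560y + 47891/3920 → -752911/79870y + 752911/79870
  leading term y: no divisor's leading term divides it; move -752911/79870y to the remainder.
  leading term 1: no divisor's leading term divides it; move 752911/79870 to the remainder.
  remainder -752911/79870y + 752911/79870 ≠ 0; add h_8 = -752911/79870y + 752911/79870 to the basis.

The other S-polynomials (S(f_2,h_4), S(f_3,h_4), S(f_2,h_5), S(f_3,h_5), S(h_4,h_5), S(f_1,h_6), S(f_2,h_6), S(f_3,h_6), S(h_4,h_6), S(h_5,h_6), S(f_1,h_7), S(f_2,h_7), S(f_3,h_7), S(h_4,h_7), S(h_5,h_7), S(h_6,h_7), S(f_1,h_8), S(f_2,h_8), S(f_3,h_8), S(h_4,h_8), S(h_5,h_8), S(h_6,h_8), S(h_7,h_8)) all reduce to 0 modulo the current basis, so we have a Gröbner basis.
Inter-reduce: drop elements whose leading term is divisible by another's, tail-reduce, and make monic.
Reduced Gröbner basis: {x - 1, y - 1}.
Label its elements g_1 = x - 1, g_2 = y - 1.

Reduce p = 3xy^2 + 5x + 3/2y^2 - 2y - 15/2 modulo G:
  leading term xy^2: subtract (3y^2)·g_1 from 3xy^2 + 5x + 3/2y^2 - 2y - 15/2 → 5x + 9/2y^2 - 2y - 15/2
  leading term x: subtract (5)·g_1 from 5x + 9/2y^2 - 2y - 15/2 → 9/2y^2 - 2y - 5/2
  leading term y^2: subtract (9/2y)·g_2 from 9/2y^2 - 2y - 5/2 → 5/2y - 5/2
  leading term y: subtract (5/2)·g_2 from 5/2y - 5/2 → 0
  normal form = 0.
Since the normal form is 0, p ∈ I.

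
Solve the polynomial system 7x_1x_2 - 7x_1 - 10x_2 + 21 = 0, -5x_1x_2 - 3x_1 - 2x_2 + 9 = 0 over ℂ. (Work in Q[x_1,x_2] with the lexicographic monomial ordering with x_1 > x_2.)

{(3, 0), (2/7, 19/8)}

Compute a lex Gröbner basis by Buchberger's algorithm.
f_1 = 7x_1x_2 - 7x_1 - 10x_2 + 21, LT = x_1x_2.
f_2 = -5x_1x_2 - 3x_1 - 2x_2 + 9, LT = x_1x_2.

S(f_1,f_2): lcm = x_1x_2. S = -8/5x_1 - 64/35x_2 + 24/5.
  leading term x_1: no divisor's leading term divides it; move -8/5x_1 to the remainder.
  leading term x_2: no divisor's leading term divides it; move -64/35x_2 to the remainder.
  leading term 1: no divisor's leading term divides it; move 24/5 to the remainder.
  remainder -8/5x_1 - 64/35x_2 + 24/5 ≠ 0; add h_3 = -8/5x_1 - 64/35x_2 + 24/5 to the basis.

S(f_1,h_3): lcm = x_1x_2. S = -x_1 - 8/7x_2^2 + 11/7x_2 + 3.
  leading term x_1: subtract (5/8)·h_3 from -x_1 - 8/7x_2^2 + 11/7x_2 + 3 → -8/7x_2^2 + 19/7x_2
  leading term x_2^2: no divisor's leading term divides it; move -8/7x_2^2 to the remainder.
  leading term x_2: no divisor's leading term divides it; move 19/7x_2 to the remainder.
  remainder -8/7x_2^2 + 19/7x_2 ≠ 0; add h_4 = -8/7x_2^2 + 19/7x_2 to the basis.

S(f_2,h_3): lcm = x_1x_2. S = 3/5x_1 - 8/7x_2^2 + 17/5x_2 - 9/5.
  leading term x_1: subtract (-3/8)·h_3 from 3/5x_1 - 8/7x_2^2 + 17/5x_2 - 9/5 → -8/7x_2^2 + 19/7x_2
  leading term x_2^2: subtract (1)·h_4 from -8/7x_2^2 + 19/7x_2 → 0
  remainder 0.

S(f_1,h_4): lcm = x_1x_2^2. S = 11/8x_1x_2 - 10/7x_2^2 + 3x_2.
  leading term x_1x_2: subtract (11/56)·f_1 from 11/8x_1x_2 - 10/7x_2^2 + 3x_2 → 11/8x_1 - 10/7x_2^2 + 139/28x_2 - 33/8
  leading term x_1: subtract (-55/64)·h_3 from 11/8x_1 - 10/7x_2^2 + 139/28x_2 - 33/8 → -10/7x_2^2 + 95/28x_2
  leading term x_2^2: subtract (5/4)·h_4 from -10/7x_2^2 + 95/28x_2 → 0
  remainder 0.

S(f_2,h_4): lcm = x_1x_2^2. S = 119/40x_1x_2 + 2/5x_2^2 - 9/5x_2.
  leading term x_1x_2: subtract (17/40)·f_1 from 119/40x_1x_2 + 2/5x_2^2 - 9/5x_2 → 119/40x_1 + 2/5x_2^2 + 49/20x_2 - 357/40
  leading term x_1: subtract (-119/64)·h_3 from 119/40x_1 + 2/5x_2^2 + 49/20x_2 - 357/40 → 2/5x_2^2 - 19/20x_2
  leading term x_2^2: subtract (-7/20)·h_4 from 2/5x_2^2 - 19/20x_2 → 0
  remainder 0.

S(h_3,h_4): leading monomials are coprime, so the S-polynomial reduces to 0 (Buchberger's first criterion).
Every S-polynomial of the final basis reduces to 0, so we have a Gröbner basis.
Inter-reduce: drop elements whose leading term is divisible by another's, tail-reduce, and make monic.
Reduced Gröbner basis: {x_1 + 8/7x_2 - 3, x_2^2 - 19/8x_2}.

The lex basis is triangular: the last element involves only x_2. Solving x_2^2 - 19/8x_2 = 0 gives x_2 ∈ {0, 19/8}; substituting each value into the earlier elements determines the remaining variables.
  x_2 = 0: the earlier basis element becomes x_1 - 3 = 0, giving x_1 = 3 — point (3, 0).
  x_2 = 19/8: the earlier basis element becomes x_1 - 2/7 = 0, giving x_1 = 2/7 — point (2/7, 19/8).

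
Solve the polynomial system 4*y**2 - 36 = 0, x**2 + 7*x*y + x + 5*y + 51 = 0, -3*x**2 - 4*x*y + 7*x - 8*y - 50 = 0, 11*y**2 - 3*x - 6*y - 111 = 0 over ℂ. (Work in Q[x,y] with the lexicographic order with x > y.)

Compute a lex Gröbner basis by Buchberger's algorithm.
f_1 = 4*y**2 - 36, LT = y**2.
f_2 = x**2 + 7*x*y + x + 5*y + 51, LT = x**2.
f_3 = -3*x**2 - 4*x*y + 7*x - 8*y - 50, LT = x**2.
f_4 = -3*x + 11*y**2 - 6*y - 111, LT = x.

S(f_2,f_3): lcm = x**2. S = 17/3*x*y + 10/3*x + 7/3*y + 103/3.
  leading term x*y: subtract (-17/9*y)·f_4 from 17/3*x*y + 10/3*x + 7/3*y + 103/3 → 10/3*x + 187/9*y**3 - 34/3*y**2 - 622/3*y + 103/3
  leading term x: subtract (-10/9)·f_4 from 10/3*x + 187/9*y**3 - 34/3*y**2 - 622/3*y + 103/3 → 187/9*y**3 + 8/9*y**2 - 214*y - 89
  leading term y**3: subtract (187/36*y)·f_1 from 187/9*y**3 + 8/9*y**2 - 214*y - 89 → 8/9*y**2 - 27*y - 89
  leading term y**2: subtract (2/9)·f_1 from 8/9*y**2 - 27*y - 89 → -27*y - 81
  leading term y: no divisor's leading term divides it; move -27*y to the remainder.
  leading term 1: no divisor's leading term divides it; move -81 to the remainder.
  remainder -27*y - 81 ≠ 0; add h_5 = -27*y - 81 to the basis.

The other S-polynomials (S(f_1,f_2), S(f_1,f_3), S(f_1,f_4), S(f_2,f_4), S(f_3,f_4), S(f_1,h_5), S(f_2,h_5), S(f_3,h_5), S(f_4,h_5)) all reduce to 0 modulo the current basis, so we have a Gröbner basis.
Inter-reduce: drop elements whose leading term is divisible by another's, tail-reduce, and make monic.
Reduced Gröbner basis: {x - 2, y + 3}.

Elimination: the polynomial y + 3 lies in the elimination ideal for y, so y ∈ {-3}. For each such y, the remaining basis elements (now univariate) give the rest of the solution.
  y = -3: the earlier basis element becomes x - 2 = 0, giving x = 2 — point (2, -3).
Substituting each solution back into the original system confirms all equations vanish.

{(2, -3)}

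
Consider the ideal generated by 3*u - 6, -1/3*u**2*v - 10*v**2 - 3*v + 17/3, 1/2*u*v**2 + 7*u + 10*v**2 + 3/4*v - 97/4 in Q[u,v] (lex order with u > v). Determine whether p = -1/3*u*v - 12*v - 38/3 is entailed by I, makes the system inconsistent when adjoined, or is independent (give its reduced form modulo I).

First compute the reduced Gröbner basis of I by Buchberger's algorithm.
f_1 = 3*u - 6, LT = u.
f_2 = -1/3*u**2*v - 10*v**2 - 3*v + 17/3, LT = u**2*v.
f_3 = 1/2*u*v**2 + 7*u + 10*v**2 + 3/4*v - 97/4, LT = u*v**2.

S(f_1,f_2): lcm = u**2*v. S = -2*u*v - 30*v**2 - 9*v + 17.
  reduce S modulo (f_1, f_2, f_3):
  remainder -30*v**2 - 13*v + 17 ≠ 0; add h_4 = -30*v**2 - 13*v + 17 to the basis.

S(f_1,f_3): lcm = u*v**2. S = -14*u - 22*v**2 - 3/2*v + 97/2.
  reduce S modulo (f_1, f_2, f_3, h_4):
  remainder 241/30*v + 241/30 ≠ 0; add h_5 = 241/30*v + 241/30 to the basis.

The other S-polynomials (S(f_2,f_3), S(f_1,h_4), S(f_2,h_4), S(f_3,h_4), S(f_1,h_5), S(f_2,h_5), S(f_3,h_5), S(h_4,h_5)) all reduce to 0 modulo the current basis, so we have a Gröbner basis.
Inter-reduce: drop elements whose leading term is divisible by another's, tail-reduce, and make monic.
Reduced Gröbner basis: {u - 2, v + 1}.
Label its elements g_1 = u - 2, g_2 = v + 1.

Reduce p = -1/3*u*v - 12*v - 38/3 modulo G:
  leading term u*v: subtract (-1/3*v)·g_1 from -1/3*u*v - 12*v - 38/3 → -38/3*v - 38/3
  leading term v: subtract (-38/3)·g_2 from -38/3*v - 38/3 → 0
  normal form = 0.
Since the normal form is 0, p ∈ I.

-1/3*u*v - 12*v - 38/3 lies in I (it reduces to 0).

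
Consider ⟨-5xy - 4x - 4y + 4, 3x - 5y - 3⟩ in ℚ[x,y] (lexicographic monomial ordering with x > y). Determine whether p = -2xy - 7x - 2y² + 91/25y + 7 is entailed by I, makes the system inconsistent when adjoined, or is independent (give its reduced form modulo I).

First compute the reduced Gröbner basis of I by Buchberger's algorithm.
f_1 = -5xy - 4x - 4y + 4, LT = xy.
f_2 = 3x - 5y - 3, LT = x.

S(f_1,f_2): lcm = xy. S = ⅘x + 5/3y² + 9/5y - ⅘.
  leading term x: subtract (4/15)·f_2 from ⅘x + 5/3y² + 9/5y - ⅘ → 5/3y² + 47/15y
  leading term y²: no divisor's leading term divides it; move 5/3y² to the remainder.
  leading term y: no divisor's leading term divides it; move 47/15y to the remainder.
  remainder 5/3y² + 47/15y ≠ 0; add h_3 = 5/3y² + 47/15y to the basis.

The other S-polynomials (S(f_1,h_3), S(f_2,h_3)) all reduce to 0 modulo the current basis, so we have a Gröbner basis.
Inter-reduce: drop elements whose leading term is divisible by another's, tail-reduce, and make monic.
Reduced Gröbner basis: {x - 5/3y - 1, y² + 47/25y}.
Label its elements g_1 = x - 5/3y - 1, g_2 = y² + 47/25y.

Reduce p = -2xy - 7x - 2y² + 91/25y + 7 modulo G:
  leading term xy: subtract (-2y)·g_1 from -2xy - 7x - 2y² + 91/25y + 7 → -7x - 16/3y² + 41/25y + 7
  leading term x: subtract (-7)·g_1 from -7x - 16/3y² + 41/25y + 7 → -16/3y² - 752/75y
  leading term y²: subtract (-16/3)·g_2 from -16/3y² - 752/75y → 0
  normal form = 0.
Since the normal form is 0, p ∈ I.

-2xy - 7x - 2y² + 91/25y + 7 lies in I (it reduces to 0).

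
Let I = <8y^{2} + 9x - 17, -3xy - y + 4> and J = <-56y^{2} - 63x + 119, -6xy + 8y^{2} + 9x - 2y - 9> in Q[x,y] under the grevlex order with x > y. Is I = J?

For a fixed monomial order, each ideal has a unique reduced Gröbner basis; comparing bases decides equality.
Buchberger on the first generating set:
f_1 = 8y^{2} + 9x - 17, LT = y^{2}.
f_2 = -3xy - y + 4, LT = xy.

S(f_1,f_2): lcm = xy^{2}. S = \tfrac{9}{8}x^{2} - \tfrac{1}{3}y^{2} - \tfrac{17}{8}x + \tfrac{4}{3}y.
  reduce S modulo (f_1, f_2):
  remainder \tfrac{9}{8}x^{2} - \tfrac{7}{4}x + \tfrac{4}{3}y - \tfrac{17}{24} ≠ 0; add g_3 = \tfrac{9}{8}x^{2} - \tfrac{7}{4}x + \tfrac{4}{3}y - \tfrac{17}{24} to the basis.

The other S-polynomials (S(f_1,g_3), S(f_2,g_3)) all reduce to 0 modulo the current basis, so we have a Gröbner basis.
Inter-reduce: drop elements whose leading term is divisible by another's, tail-reduce, and make monic.
Reduced Gröbner basis: {x^{2} - \tfrac{14}{9}x + \tfrac{32}{27}y - \tfrac{17}{27}, xy + \tfrac{1}{3}y - \tfrac{4}{3}, y^{2} + \tfrac{9}{8}x - \tfrac{17}{8}}.

Buchberger on the second generating set:
h_1 = -56y^{2} - 63x + 119, LT = y^{2}.
h_2 = -6xy + 8y^{2} + 9x - 2y - 9, LT = xy.

S(h_1,h_2): lcm = xy^{2}. S = \tfrac{4}{3}y^{3} + \tfrac{9}{8}x^{2} + \tfrac{3}{2}xy - \tfrac{1}{3}y^{2} - \tfrac{17}{8}x - \tfrac{3}{2}y.
  reduce S modulo (h_1, h_2):
  remainder \tfrac{9}{8}x^{2} - \tfrac{7}{4}x + \tfrac{4}{3}y - \tfrac{17}{24} ≠ 0; add k_3 = \tfrac{9}{8}x^{2} - \tfrac{7}{4}x + \tfrac{4}{3}y - \tfrac{17}{24} to the basis.

The other S-polynomials (S(h_1,k_3), S(h_2,k_3)) all reduce to 0 modulo the current basis, so we have a Gröbner basis.
Inter-reduce: drop elements whose leading term is divisible by another's, tail-reduce, and make monic.
Reduced Gröbner basis: {x^{2} - \tfrac{14}{9}x + \tfrac{32}{27}y - \tfrac{17}{27}, xy + \tfrac{1}{3}y - \tfrac{4}{3}, y^{2} + \tfrac{9}{8}x - \tfrac{17}{8}}.

Same reduced basis, so the two generating sets span the same ideal.

Yes, the ideals are equal.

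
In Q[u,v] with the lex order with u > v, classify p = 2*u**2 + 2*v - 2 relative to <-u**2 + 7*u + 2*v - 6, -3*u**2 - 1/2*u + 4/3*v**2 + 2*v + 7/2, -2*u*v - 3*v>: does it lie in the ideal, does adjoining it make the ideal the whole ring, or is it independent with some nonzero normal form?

2*u**2 + 2*v - 2 lies in I (it reduces to 0).

First compute the reduced Gröbner basis of I by Buchberger's algorithm.
f_1 = -u**2 + 7*u + 2*v - 6, LT = u**2.
f_2 = -3*u**2 - 1/2*u + 4/3*v**2 + 2*v + 7/2, LT = u**2.
f_3 = -2*u*v - 3*v, LT = u*v.

S(f_1,f_2): lcm = u**2. S = -43/6*u + 4/9*v**2 - 4/3*v + 43/6.
  leading term u: no divisor's leading term divides it; move -43/6*u to the remainder.
  leading term v**2: no divisor's leading term divides it; move 4/9*v**2 to the remainder.
  leading term v: no divisor's leading term divides it; move -4/3*v to the remainder.
  leading term 1: no divisor's leading term divides it; move 43/6 to the remainder.
  remainder -43/6*u + 4/9*v**2 - 4/3*v + 43/6 ≠ 0; add h_4 = -43/6*u + 4/9*v**2 - 4/3*v + 43/6 to the basis.

S(f_1,f_3): lcm = u**2*v. S = -17/2*u*v - 2*v**2 + 6*v.
  leading term u*v: subtract (17/4)·f_3 from -17/2*u*v - 2*v**2 + 6*v → -2*v**2 + 75/4*v
  leading term v**2: no divisor's leading term divides it; move -2*v**2 to the remainder.
  leading term v: no divisor's leading term divides it; move 75/4*v to the remainder.
  remainder -2*v**2 + 75/4*v ≠ 0; add h_5 = -2*v**2 + 75/4*v to the basis.

S(f_2,f_3): lcm = u**2*v. S = -4/3*u*v - 4/9*v**3 - 2/3*v**2 - 7/6*v.
  leading term u*v: subtract (2/3)·f_3 from -4/3*u*v - 4/9*v**3 - 2/3*v**2 - 7/6*v → -4/9*v**3 - 2/3*v**2 + 5/6*v
  leading term v**3: subtract (2/9*v)·h_5 from -4/9*v**3 - 2/3*v**2 + 5/6*v → -29/6*v**2 + 5/6*v
  leading term v**2: subtract (29/12)·h_5 from -29/6*v**2 + 5/6*v → -2135/48*v
  leading term v: no divisor's leading term divides it; move -2135/48*v to the remainder.
  remainder -2135/48*v ≠ 0; add h_6 = -2135/48*v to the basis.

The other S-polynomials (S(f_1,h_4), S(f_2,h_4), S(f_3,h_4), S(f_1,h_5), S(f_2,h_5), S(f_3,h_5), S(h_4,h_5), S(f_1,h_6), S(f_2,h_6), S(f_3,h_6), S(h_4,h_6), S(h_5,h_6)) all reduce to 0 modulo the current basis, so we have a Gröbner basis.
Inter-reduce: drop elements whose leading term is divisible by another's, tail-reduce, and make monic.
Reduced Gröbner basis: {u - 1, v}.
Label its elements g_1 = u - 1, g_2 = v.

Reduce p = 2*u**2 + 2*v - 2 modulo G:
  leading term u**2: subtract (2*u)·g_1 from 2*u**2 + 2*v - 2 → 2*u + 2*v - 2
  leading term u: subtract (2)·g_1 from 2*u + 2*v - 2 → 2*v
  leading term v: subtract (2)·g_2 from 2*v → 0
  normal form = 0.
Since the normal form is 0, p ∈ I.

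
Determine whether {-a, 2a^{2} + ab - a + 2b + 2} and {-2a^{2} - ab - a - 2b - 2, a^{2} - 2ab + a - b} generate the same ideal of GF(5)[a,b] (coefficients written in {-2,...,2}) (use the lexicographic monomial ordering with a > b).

No, the ideals differ.

Since reduced Gröbner bases are canonical representatives of ideals under a given ordering, it suffices to compute and compare them.
Buchberger on the first generating set:
f_1 = -a, LT = a.
f_2 = 2a^{2} + ab - a + 2b + 2, LT = a^{2}.

S(f_1,f_2): lcm = a^{2}. S = 2ab - 2a - b - 1.
  leading term ab: subtract (-2b)·f_1 from 2ab - 2a - b - 1 → -2a - b - 1
  leading term a: subtract (2)·f_1 from -2a - b - 1 → -b - 1
  leading term b: no divisor's leading term divides it; move -b to the remainder.
  leading term 1: no divisor's leading term divides it; move -1 to the remainder.
  remainder -b - 1 ≠ 0; add g_3 = -b - 1 to the basis.

S(f_1,g_3): leading monomials are coprime, so the S-polynomial reduces to 0 (Buchberger's first criterion).
S(f_2,g_3): leading monomials are coprime, so the S-polynomial reduces to 0 (Buchberger's first criterion).
Every S-polynomial of the final basis reduces to 0, so we have a Gröbner basis.
Inter-reduce: drop elements whose leading term is divisible by another's, tail-reduce, and make monic.
Reduced Gröbner basis: {a, b + 1}.

Buchberger on the second generating set:
h_1 = -2a^{2} - ab - a - 2b - 2, LT = a^{2}.
h_2 = a^{2} - 2ab + a - b, LT = a^{2}.

S(h_1,h_2): lcm = a^{2}. S = 2a + 2b + 1.
  leading term a: no divisor's leading term divides it; move 2a to the remainder.
  leading term b: no divisor's leading term divides it; move 2b to the remainder.
  leading term 1: no divisor's leading term divides it; move 1 to the remainder.
  remainder 2a + 2b + 1 ≠ 0; add k_3 = 2a + 2b + 1 to the basis.

S(h_1,k_3): lcm = a^{2}. S = 2ab + b + 1.
  leading term ab: subtract (b)·k_3 from 2ab + b + 1 → -2b^{2} + 1
  leading term b^{2}: no divisor's leading term divides it; move -2b^{2} to the remainder.
  leading term 1: no divisor's leading term divides it; move 1 to the remainder.
  remainder -2b^{2} + 1 ≠ 0; add k_4 = -2b^{2} + 1 to the basis.

S(h_2,k_3): lcm = a^{2}. S = 2ab - 2a - b.
  leading term ab: subtract (b)·k_3 from 2ab - 2a - b → -2a - 2b^{2} - 2b
  leading term a: subtract (-1)·k_3 from -2a - 2b^{2} - 2b → -2b^{2} + 1
  leading term b^{2}: subtract (1)·k_4 from -2b^{2} + 1 → 0
  remainder 0.

S(h_1,k_4): leading monomials are coprime, so the S-polynomial reduces to 0 (Buchberger's first criterion).
S(h_2,k_4): leading monomials are coprime, so the S-polynomial reduces to 0 (Buchberger's first criterion).
S(k_3,k_4): leading monomials are coprime, so the S-polynomial reduces to 0 (Buchberger's first criterion).
Every S-polynomial of the final basis reduces to 0, so we have a Gröbner basis.
Inter-reduce: drop elements whose leading term is divisible by another's, tail-reduce, and make monic.
Reduced Gröbner basis: {a + b - 2, b^{2} + 2}.

The bases are distinct; the ideals are different.
The choice of monomial ordering does not affect the verdict — as long as both bases are computed under the same ordering, their equality decides ideal equality.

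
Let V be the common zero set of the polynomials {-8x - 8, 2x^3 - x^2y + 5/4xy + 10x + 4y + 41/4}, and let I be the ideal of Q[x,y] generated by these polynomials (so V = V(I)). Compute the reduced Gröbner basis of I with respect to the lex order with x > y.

G = {x + 1, y - 1}

f_1 = -8x - 8, LT = x.
f_2 = 2x^3 - x^2y + 5/4xy + 10x + 4y + 41/4, LT = x^3.

S(f_1,f_2): lcm = x^3. S = 1/2x^2y + x^2 - 5/8xy - 5x - 2y - 41/8.
  leading term x^2y: subtract (-1/16xy)·f_1 from 1/2x^2y + x^2 - 5/8xy - 5x - 2y - 41/8 → x^2 - 9/8xy - 5x - 2y - 41/8
  leading term x^2: subtract (-1/8x)·f_1 from x^2 - 9/8xy - 5x - 2y - 41/8 → -9/8xy - 6x - 2y - 41/8
  leading term xy: subtract (9/64y)·f_1 from -9/8xy - 6x - 2y - 41/8 → -6x - 7/8y - 41/8
  leading term x: subtract (3/4)·f_1 from -6x - 7/8y - 41/8 → -7/8y + 7/8
  leading term y: no divisor's leading term divides it; move -7/8y to the remainder.
  leading term 1: no divisor's leading term divides it; move 7/8 to the remainder.
  remainder -7/8y + 7/8 ≠ 0; add g_3 = -7/8y + 7/8 to the basis.

The other S-polynomials (S(f_1,g_3), S(f_2,g_3)) all reduce to 0 modulo the current basis, so we have a Gröbner basis.
Inter-reduce: drop elements whose leading term is divisible by another's, tail-reduce, and make monic.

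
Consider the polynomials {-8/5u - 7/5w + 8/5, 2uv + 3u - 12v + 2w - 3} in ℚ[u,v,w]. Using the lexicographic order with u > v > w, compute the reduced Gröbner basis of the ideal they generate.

G = {u + ⅞w - 1, vw + 40/7v + 5/14w}

f_1 = -8/5u - 7/5w + 8/5, LT = u.
f_2 = 2uv + 3u - 12v + 2w - 3, LT = uv.

S(f_1,f_2): lcm = uv. S = -3/2u + ⅞vw + 5v - w + 3/2.
  leading term u: subtract (15/16)·f_1 from -3/2u + ⅞vw + 5v - w + 3/2 → ⅞vw + 5v + 5/16w
  leading term vw: no divisor's leading term divides it; move ⅞vw to the remainder.
  leading term v: no divisor's leading term divides it; move 5v to the remainder.
  leading term w: no divisor's leading term divides it; move 5/16w to the remainder.
  remainder ⅞vw + 5v + 5/16w ≠ 0; add g_3 = ⅞vw + 5v + 5/16w to the basis.

S(f_1,g_3): leading monomials are coprime, so the S-polynomial reduces to 0 (Buchberger's first criterion).
S(f_2,g_3): lcm = uvw. S = -40/7uv + 8/7uw - 6vw + w² - 3/2w.
  leading term uv: subtract (25/7v)·f_1 from -40/7uv + 8/7uw - 6vw + w² - 3/2w → 8/7uw - vw - 40/7v + w² - 3/2w
  leading term uw: subtract (-5/7w)·f_1 from 8/7uw - vw - 40/7v + w² - 3/2w → -vw - 40/7v - 5/14w
  leading term vw: subtract (-8/7)·g_3 from -vw - 40/7v - 5/14w → 0
  remainder 0.

Every S-polynomial of the final basis reduces to 0, so we have a Gröbner basis.
Inter-reduce: drop elements whose leading term is divisible by another's, tail-reduce, and make monic.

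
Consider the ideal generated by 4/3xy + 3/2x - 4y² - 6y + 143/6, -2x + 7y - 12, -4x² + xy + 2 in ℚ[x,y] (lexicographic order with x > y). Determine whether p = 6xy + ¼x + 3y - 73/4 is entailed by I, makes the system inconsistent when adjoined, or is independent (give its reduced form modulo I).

First compute the reduced Gröbner basis of I by Buchberger's algorithm.
f_1 = 4/3xy + 3/2x - 4y² - 6y + 143/6, LT = xy.
f_2 = -2x + 7y - 12, LT = x.
f_3 = -4x² + xy + 2, LT = x².

S(f_1,f_2): lcm = xy. S = 9/8x + ½y² - 21/2y + 143/8.
  reduce S modulo (f_1, f_2, f_3):
  remainder ½y² - 105/16y + 89/8 ≠ 0; add h_4 = ½y² - 105/16y + 89/8 to the basis.

S(f_1,f_3): lcm = x²y. S = 9/8x² - 11/4xy² - 9/2xy + 143/8x + ½y.
  reduce S modulo (f_1, f_2, f_3, h_4):
  remainder -619707/512y + 619707/256 ≠ 0; add h_5 = -619707/512y + 619707/256 to the basis.

The other S-polynomials (S(f_2,f_3), S(f_1,h_4), S(f_2,h_4), S(f_3,h_4), S(f_1,h_5), S(f_2,h_5), S(f_3,h_5), S(h_4,h_5)) all reduce to 0 modulo the current basis, so we have a Gröbner basis.
Inter-reduce: drop elements whose leading term is divisible by another's, tail-reduce, and make monic.
Reduced Gröbner basis: {x - 1, y - 2}.
Label its elements g_1 = x - 1, g_2 = y - 2.

Reduce p = 6xy + ¼x + 3y - 73/4 modulo G:
  leading term xy: subtract (6y)·g_1 from 6xy + ¼x + 3y - 73/4 → ¼x + 9y - 73/4
  leading term x: subtract (¼)·g_1 from ¼x + 9y - 73/4 → 9y - 18
  leading term y: subtract (9)·g_2 from 9y - 18 → 0
  normal form = 0.
Since the normal form is 0, p ∈ I.

6xy + ¼x + 3y - 73/4 lies in I (it reduces to 0).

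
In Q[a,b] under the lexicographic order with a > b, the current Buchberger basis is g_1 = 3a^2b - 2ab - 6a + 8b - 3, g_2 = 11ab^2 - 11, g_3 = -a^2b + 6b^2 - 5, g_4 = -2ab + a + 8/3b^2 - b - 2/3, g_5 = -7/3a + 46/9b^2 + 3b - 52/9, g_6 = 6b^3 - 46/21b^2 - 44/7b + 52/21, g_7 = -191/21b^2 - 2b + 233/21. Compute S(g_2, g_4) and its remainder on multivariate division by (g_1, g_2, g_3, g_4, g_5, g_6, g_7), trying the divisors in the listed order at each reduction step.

S(g_2, g_4) = 1/2ab + 4/3b^3 - 1/2b^2 - 1/3b - 1; remainder on division = 20957/24066b - 20957/24066.

lcm(LM(g_2), LM(g_4)) = ab^2.
S = (lcm/LT(g_2))·g_2 − (lcm/LT(g_4))·g_4 = 1/2ab + 4/3b^3 - 1/2b^2 - 1/3b - 1.
Reduce S modulo (g_1, g_2, g_3, g_4, g_5, g_6, g_7) in that order:
  leading term ab: subtract (-1/4)·g_4 from 1/2ab + 4/3b^3 - 1/2b^2 - 1/3b - 1 → 1/4a + 4/3b^3 + 1/6b^2 - 7/12b - 7/6
  leading term a: subtract (-3/28)·g_5 from 1/4a + 4/3b^3 + 1/6b^2 - 7/12b - 7/6 → 4/3b^3 + 5/7b^2 - 11/42b - 25/14
  leading term b^3: subtract (2/9)·g_6 from 4/3b^3 + 5/7b^2 - 11/42b - 25/14 → 227/189b^2 + 143/126b - 883/378
  leading term b^2: subtract (-227/1719)·g_7 from 227/189b^2 + 143/126b - 883/378 → 20957/24066b - 20957/24066
  leading term b: no divisor's leading term divides it; move 20957/24066b to the remainder.
  leading term 1: no divisor's leading term divides it; move -20957/24066 to the remainder.
The remainder 20957/24066b - 20957/24066 is nonzero, so it would be added as the next basis element.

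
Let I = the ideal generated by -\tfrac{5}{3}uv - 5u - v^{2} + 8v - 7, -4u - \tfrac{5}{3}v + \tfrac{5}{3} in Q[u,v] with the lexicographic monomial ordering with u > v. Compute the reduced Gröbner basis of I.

Buchberger's algorithm terminates because the ascending chain of leading-term ideals stabilizes.

f_1 = -\tfrac{5}{3}uv - 5u - v^{2} + 8v - 7, LT = uv.
f_2 = -4u - \tfrac{5}{3}v + \tfrac{5}{3}, LT = u.

S(f_1,f_2): lcm = uv. S = 3u + \tfrac{11}{60}v^{2} - \tfrac{263}{60}v + \tfrac{21}{5}.
  leading term u: subtract (-\tfrac{3}{4})·f_2 from 3u + \tfrac{11}{60}v^{2} - \tfrac{263}{60}v + \tfrac{21}{5} → \tfrac{11}{60}v^{2} - \tfrac{169}{30}v + \tfrac{109}{20}
  leading term v^{2}: no divisor's leading term divides it; move \tfrac{11}{60}v^{2} to the remainder.
  leading term v: no divisor's leading term divides it; move -\tfrac{169}{30}v to the remainder.
  leading term 1: no divisor's leading term divides it; move \tfrac{109}{20} to the remainder.
  remainder \tfrac{11}{60}v^{2} - \tfrac{169}{30}v + \tfrac{109}{20} ≠ 0; add g_3 = \tfrac{11}{60}v^{2} - \tfrac{169}{30}v + \tfrac{109}{20} to the basis.

The other S-polynomials (S(f_1,g_3), S(f_2,g_3)) all reduce to 0 modulo the current basis, so we have a Gröbner basis.
Inter-reduce: drop elements whose leading term is divisible by another's, tail-reduce, and make monic.

G = {u + \tfrac{5}{12}v - \tfrac{5}{12}, v^{2} - \tfrac{338}{11}v + \tfrac{327}{11}}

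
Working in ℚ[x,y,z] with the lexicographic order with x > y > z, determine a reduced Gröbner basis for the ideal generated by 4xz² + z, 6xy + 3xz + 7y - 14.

Buchberger's algorithm terminates because the ascending chain of leading-term ideals stabilizes.

f_1 = 4xz² + z, LT = xz².
f_2 = 6xy + 3xz + 7y - 14, LT = xy.

S(f_1,f_2): lcm = xyz². S = -½xz³ - 7/6yz² + ¼yz + 7/3z².
  leading term xz³: subtract (-⅛z)·f_1 from -½xz³ - 7/6yz² + ¼yz + 7/3z² → -7/6yz² + ¼yz + 59/24z²
  leading term yz²: no divisor's leading term divides it; move -7/6yz² to the remainder.
  leading term yz: no divisor's leading term divides it; move ¼yz to the remainder.
  leading term z²: no divisor's leading term divides it; move 59/24z² to the remainder.
  remainder -7/6yz² + ¼yz + 59/24z² ≠ 0; add g_3 = -7/6yz² + ¼yz + 59/24z² to the basis.

The other S-polynomials (S(f_1,g_3), S(f_2,g_3)) all reduce to 0 modulo the current basis, so we have a Gröbner basis.

G = {xy + ½xz + 7/6y - 7/3, xz² + ¼z, yz² - 3/14yz - 59/28z²}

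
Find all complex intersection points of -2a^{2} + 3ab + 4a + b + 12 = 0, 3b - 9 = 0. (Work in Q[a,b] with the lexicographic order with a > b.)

Compute a lex Gröbner basis by Buchberger's algorithm.
f_1 = -2a^{2} + 3ab + 4a + b + 12, LT = a^{2}.
f_2 = 3b - 9, LT = b.

S(f_1,f_2): leading monomials are coprime, so the S-polynomial reduces to 0 (Buchberger's first criterion).
Every S-polynomial of the final basis reduces to 0, so we have a Gröbner basis.
Inter-reduce: drop elements whose leading term is divisible by another's, tail-reduce, and make monic.
Reduced Gröbner basis: {a^{2} - \tfrac{13}{2}a - \tfrac{15}{2}, b - 3}.

The lex basis is triangular: the last element involves only b. Solving b - 3 = 0 gives b ∈ {3}; substituting each value into the earlier elements determines the remaining variables.
  b = 3: the earlier basis element becomes a^{2} - \tfrac{13}{2}a - \tfrac{15}{2} = 0, giving a = -1, 15/2 — points (-1, 3), (15/2, 3).

{(-1, 3), (15/2, 3)}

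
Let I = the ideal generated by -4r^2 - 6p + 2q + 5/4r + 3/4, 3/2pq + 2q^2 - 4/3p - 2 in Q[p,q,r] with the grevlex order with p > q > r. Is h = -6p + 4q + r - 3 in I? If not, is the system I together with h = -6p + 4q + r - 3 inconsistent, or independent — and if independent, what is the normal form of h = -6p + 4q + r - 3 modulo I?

-6p + 4q + r - 3 is independent of I; its normal form modulo I is -6p + 4q + r - 3.

First compute the reduced Gröbner basis of I by Buchberger's algorithm.
f_1 = -4r^2 - 6p + 2q + 5/4r + 3/4, LT = r^2.
f_2 = 3/2pq + 2q^2 - 4/3p - 2, LT = pq.

The S-polynomials (S(f_1,f_2)) all reduce to 0 modulo the current basis, so we have a Gröbner basis.
Inter-reduce: drop elements whose leading term is divisible by another's, tail-reduce, and make monic.
Reduced Gröbner basis: {pq + 4/3q^2 - 8/9p - 4/3, r^2 + 3/2p - 1/2q - 5/16r - 3/16}.
Label its elements g_1 = pq + 4/3q^2 - 8/9p - 4/3, g_2 = r^2 + 3/2p - 1/2q - 5/16r - 3/16.

Reduce h = -6p + 4q + r - 3 modulo G:
  leading term p: no divisor's leading term divides it; move -6p to the remainder.
  leading term q: no divisor's leading term divides it; move 4q to the remainder.
  leading term r: no divisor's leading term divides it; move r to the remainder.
  leading term 1: no divisor's leading term divides it; move -3 to the remainder.
  normal form = -6p + 4q + r - 3.
The normal form is nonzero, so h ∉ I. Since h minus its normal form lies in I, I + (h) = I + (n) where n = -6p + 4q + r - 3; decide whether this ideal is the whole ring.
Run Buchberger on G together with n (pairs among the g_i already reduce to 0 since G is a Gröbner basis):
g_1 = pq + 4/3q^2 - 8/9p - 4/3, LT = pq.
g_2 = r^2 + 3/2p - 1/2q - 5/16r - 3/16, LT = r^2.
n = -6p + 4q + r - 3, LT = p.

S(g_1,n): lcm = pq. S = 2q^2 + 1/6qr - 8/9p - 1/2q - 4/3.
  leading term q^2: no divisor's leading term divides it; move 2q^2 to the remainder.
  leading term qr: no divisor's leading term divides it; move 1/6qr to the remainder.
  leading term p: subtract (4/27)·n from -8/9p - 1/2q - 4/3 → -59/54q - 4/27r - 8/9
  leading term q: no divisor's leading term divides it; move -59/54q to the remainder.
  leading term r: no divisor's leading term divides it; move -4/27r to the remainder.
  leading term 1: no divisor's leading term divides it; move -8/9 to the remainder.
  remainder 2q^2 + 1/6qr - 59/54q - 4/27r - 8/9 ≠ 0; add m_4 = 2q^2 + 1/6qr - 59/54q - 4/27r - 8/9 to the basis.

The other S-polynomials (S(g_1,g_2), S(g_2,n), S(g_1,m_4), S(g_2,m_4), S(n,m_4)) all reduce to 0 modulo the current basis, so we have a Gröbner basis.
Inter-reduce: drop elements whose leading term is divisible by another's, tail-reduce, and make monic.
Reduced Gröbner basis: {q^2 + 1/12qr - 59/108q - 2/27r - 4/9, r^2 + 1/2q - 1/16r - 15/16, p - 2/3q - 1/6r + 1/2}.
The reduced Gröbner basis of I + (h) is {q^2 + 1/12qr - 59/108q - 2/27r - 4/9, r^2 + 1/2q - 1/16r - 15/16, p - 2/3q - 1/6r + 1/2} ≠ {1}, a proper ideal, so the enlarged system stays consistent: h is independent of I, with normal form -6p + 4q + r - 3.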